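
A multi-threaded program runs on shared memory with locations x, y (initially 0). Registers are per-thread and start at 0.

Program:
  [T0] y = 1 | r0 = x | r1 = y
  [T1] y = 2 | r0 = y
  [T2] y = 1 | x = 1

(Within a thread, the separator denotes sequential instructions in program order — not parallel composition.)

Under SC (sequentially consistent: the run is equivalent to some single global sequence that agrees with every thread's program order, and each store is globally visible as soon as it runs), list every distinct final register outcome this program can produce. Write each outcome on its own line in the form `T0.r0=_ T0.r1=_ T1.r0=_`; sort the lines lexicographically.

outcome vector order: (T0.r0,T0.r1,T1.r0)
|SC outcomes| = 7

T0.r0=0 T0.r1=1 T1.r0=1
T0.r0=0 T0.r1=1 T1.r0=2
T0.r0=0 T0.r1=2 T1.r0=1
T0.r0=0 T0.r1=2 T1.r0=2
T0.r0=1 T0.r1=1 T1.r0=1
T0.r0=1 T0.r1=1 T1.r0=2
T0.r0=1 T0.r1=2 T1.r0=2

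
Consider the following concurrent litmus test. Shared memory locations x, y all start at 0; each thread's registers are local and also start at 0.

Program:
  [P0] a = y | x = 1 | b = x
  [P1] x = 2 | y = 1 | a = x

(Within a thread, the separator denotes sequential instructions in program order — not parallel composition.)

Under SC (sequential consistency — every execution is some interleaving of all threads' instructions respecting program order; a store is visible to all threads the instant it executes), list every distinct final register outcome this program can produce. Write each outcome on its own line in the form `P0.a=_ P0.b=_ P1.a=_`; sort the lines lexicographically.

outcome vector order: (P0.a,P0.b,P1.a)
|SC outcomes| = 5

P0.a=0 P0.b=1 P1.a=1
P0.a=0 P0.b=1 P1.a=2
P0.a=0 P0.b=2 P1.a=2
P0.a=1 P0.b=1 P1.a=1
P0.a=1 P0.b=1 P1.a=2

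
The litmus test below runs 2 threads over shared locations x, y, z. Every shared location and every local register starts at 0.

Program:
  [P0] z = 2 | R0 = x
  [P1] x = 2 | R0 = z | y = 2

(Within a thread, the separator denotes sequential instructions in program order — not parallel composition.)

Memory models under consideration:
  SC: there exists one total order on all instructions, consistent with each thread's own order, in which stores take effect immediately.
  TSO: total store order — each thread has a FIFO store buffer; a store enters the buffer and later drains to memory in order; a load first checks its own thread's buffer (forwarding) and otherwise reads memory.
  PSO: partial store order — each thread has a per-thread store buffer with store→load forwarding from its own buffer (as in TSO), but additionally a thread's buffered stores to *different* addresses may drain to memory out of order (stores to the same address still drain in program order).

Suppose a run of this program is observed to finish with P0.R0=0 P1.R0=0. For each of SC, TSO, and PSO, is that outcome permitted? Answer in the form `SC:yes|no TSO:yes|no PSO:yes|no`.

SC:no TSO:yes PSO:yes

outcome vector order: (P0.R0,P1.R0)
SC (3): 0/2 2/0 2/2
TSO (4): 0/0 0/2 2/0 2/2
PSO (4): 0/0 0/2 2/0 2/2
target 0/0 ∈ {TSO,PSO}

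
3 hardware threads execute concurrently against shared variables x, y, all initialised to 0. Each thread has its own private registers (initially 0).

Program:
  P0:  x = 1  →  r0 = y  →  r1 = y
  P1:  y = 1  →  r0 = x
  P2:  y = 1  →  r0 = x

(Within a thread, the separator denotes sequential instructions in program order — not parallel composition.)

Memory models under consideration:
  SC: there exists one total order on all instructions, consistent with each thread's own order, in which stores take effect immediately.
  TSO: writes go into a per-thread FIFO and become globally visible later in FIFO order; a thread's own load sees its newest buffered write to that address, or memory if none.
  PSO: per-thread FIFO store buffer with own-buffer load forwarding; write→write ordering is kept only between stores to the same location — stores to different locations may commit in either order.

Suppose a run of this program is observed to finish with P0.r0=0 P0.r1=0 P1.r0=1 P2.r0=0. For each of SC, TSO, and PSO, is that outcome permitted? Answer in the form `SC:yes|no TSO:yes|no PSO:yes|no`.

SC:no TSO:yes PSO:yes

outcome vector order: (P0.r0,P0.r1,P1.r0,P2.r0)
SC (6): <0 0 1 1> <0 1 1 1> <1 1 0 0> <1 1 0 1> <1 1 1 0> <1 1 1 1>
TSO (12): <0 0 0 0> <0 0 0 1> <0 0 1 0> <0 0 1 1> <0 1 0 0> <0 1 0 1> <0 1 1 0> <0 1 1 1> <1 1 0 0> <1 1 0 1> <1 1 1 0> <1 1 1 1>
PSO (12): <0 0 0 0> <0 0 0 1> <0 0 1 0> <0 0 1 1> <0 1 0 0> <0 1 0 1> <0 1 1 0> <0 1 1 1> <1 1 0 0> <1 1 0 1> <1 1 1 0> <1 1 1 1>
target <0 0 1 0> ∈ {TSO,PSO}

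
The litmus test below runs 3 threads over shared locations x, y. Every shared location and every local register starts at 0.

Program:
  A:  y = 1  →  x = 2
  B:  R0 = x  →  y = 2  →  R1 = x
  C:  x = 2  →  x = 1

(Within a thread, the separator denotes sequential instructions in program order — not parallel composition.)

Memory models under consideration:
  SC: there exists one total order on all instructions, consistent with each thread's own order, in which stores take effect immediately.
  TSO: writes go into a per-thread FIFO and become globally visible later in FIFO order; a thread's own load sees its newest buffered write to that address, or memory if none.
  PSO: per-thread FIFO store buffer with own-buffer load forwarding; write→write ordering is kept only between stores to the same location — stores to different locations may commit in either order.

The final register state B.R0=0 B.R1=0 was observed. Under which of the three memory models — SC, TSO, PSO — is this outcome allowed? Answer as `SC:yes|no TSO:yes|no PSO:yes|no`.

outcome vector order: (B.R0,B.R1)
SC: 7 outcomes — {<0 0> <0 1> <0 2> <1 1> <1 2> <2 1> <2 2>}
TSO: 7 outcomes — {<0 0> <0 1> <0 2> <1 1> <1 2> <2 1> <2 2>}
PSO: 7 outcomes — {<0 0> <0 1> <0 2> <1 1> <1 2> <2 1> <2 2>}
target <0 0> ∈ {SC,TSO,PSO}

SC:yes TSO:yes PSO:yes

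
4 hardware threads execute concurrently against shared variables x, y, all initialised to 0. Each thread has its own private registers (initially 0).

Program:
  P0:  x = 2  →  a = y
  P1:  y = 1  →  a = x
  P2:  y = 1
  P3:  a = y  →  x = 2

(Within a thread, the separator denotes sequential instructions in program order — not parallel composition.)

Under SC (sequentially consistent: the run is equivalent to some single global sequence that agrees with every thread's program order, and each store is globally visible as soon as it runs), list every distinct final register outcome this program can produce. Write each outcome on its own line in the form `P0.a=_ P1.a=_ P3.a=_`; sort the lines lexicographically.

outcome vector order: (P0.a,P1.a,P3.a)
|SC outcomes| = 6

P0.a=0 P1.a=2 P3.a=0
P0.a=0 P1.a=2 P3.a=1
P0.a=1 P1.a=0 P3.a=0
P0.a=1 P1.a=0 P3.a=1
P0.a=1 P1.a=2 P3.a=0
P0.a=1 P1.a=2 P3.a=1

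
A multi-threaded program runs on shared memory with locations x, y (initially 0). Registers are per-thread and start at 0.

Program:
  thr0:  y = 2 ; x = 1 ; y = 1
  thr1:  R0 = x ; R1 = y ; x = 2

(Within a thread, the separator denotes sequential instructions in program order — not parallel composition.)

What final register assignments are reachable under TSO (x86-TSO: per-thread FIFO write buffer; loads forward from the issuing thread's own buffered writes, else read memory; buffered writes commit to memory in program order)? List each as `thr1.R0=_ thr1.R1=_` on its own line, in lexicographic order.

outcome vector order: (thr1.R0,thr1.R1)
|TSO outcomes| = 5

thr1.R0=0 thr1.R1=0
thr1.R0=0 thr1.R1=1
thr1.R0=0 thr1.R1=2
thr1.R0=1 thr1.R1=1
thr1.R0=1 thr1.R1=2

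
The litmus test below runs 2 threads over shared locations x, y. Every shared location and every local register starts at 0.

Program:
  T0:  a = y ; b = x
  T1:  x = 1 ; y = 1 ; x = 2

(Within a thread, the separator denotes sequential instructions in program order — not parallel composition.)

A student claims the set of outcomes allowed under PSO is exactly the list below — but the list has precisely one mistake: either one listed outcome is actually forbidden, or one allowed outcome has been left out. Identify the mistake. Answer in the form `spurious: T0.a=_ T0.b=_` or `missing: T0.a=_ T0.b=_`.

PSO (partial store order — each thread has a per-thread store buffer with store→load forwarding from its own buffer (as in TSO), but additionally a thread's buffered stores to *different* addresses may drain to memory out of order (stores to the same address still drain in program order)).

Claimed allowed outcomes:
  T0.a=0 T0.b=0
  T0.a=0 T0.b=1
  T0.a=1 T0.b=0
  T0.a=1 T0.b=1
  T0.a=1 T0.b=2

missing: T0.a=0 T0.b=2

outcome vector order: (T0.a,T0.b)
PSO (6): 0/0; 0/1; 0/2; 1/0; 1/1; 1/2
PSO∖claimed = {0/2}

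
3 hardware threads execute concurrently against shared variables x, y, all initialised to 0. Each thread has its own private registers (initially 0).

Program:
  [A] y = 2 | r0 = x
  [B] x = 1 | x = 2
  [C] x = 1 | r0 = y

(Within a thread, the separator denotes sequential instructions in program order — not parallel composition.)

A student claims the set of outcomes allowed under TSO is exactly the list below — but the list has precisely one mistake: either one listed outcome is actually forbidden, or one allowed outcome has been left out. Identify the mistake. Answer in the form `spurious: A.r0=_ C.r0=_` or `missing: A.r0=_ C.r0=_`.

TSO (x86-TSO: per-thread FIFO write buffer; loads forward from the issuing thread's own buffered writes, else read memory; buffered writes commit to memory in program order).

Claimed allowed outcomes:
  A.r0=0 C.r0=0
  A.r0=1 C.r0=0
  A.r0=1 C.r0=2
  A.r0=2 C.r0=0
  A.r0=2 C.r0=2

missing: A.r0=0 C.r0=2

outcome vector order: (A.r0,C.r0)
under TSO → 00 02 10 12 20 22
TSO∖claimed = {02}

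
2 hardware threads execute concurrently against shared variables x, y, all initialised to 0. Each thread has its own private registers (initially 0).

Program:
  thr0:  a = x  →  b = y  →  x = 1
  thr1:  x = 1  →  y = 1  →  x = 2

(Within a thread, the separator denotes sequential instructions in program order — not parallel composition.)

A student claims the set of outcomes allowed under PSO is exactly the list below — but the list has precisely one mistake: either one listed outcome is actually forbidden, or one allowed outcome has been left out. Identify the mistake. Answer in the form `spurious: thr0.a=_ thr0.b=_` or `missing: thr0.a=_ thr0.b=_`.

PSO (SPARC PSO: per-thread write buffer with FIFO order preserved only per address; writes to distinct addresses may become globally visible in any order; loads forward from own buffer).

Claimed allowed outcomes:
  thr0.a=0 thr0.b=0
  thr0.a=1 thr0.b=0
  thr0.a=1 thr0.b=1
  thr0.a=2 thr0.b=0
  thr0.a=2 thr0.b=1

outcome vector order: (thr0.a,thr0.b)
PSO: 6 outcomes — {(0,0) (0,1) (1,0) (1,1) (2,0) (2,1)}
PSO∖claimed = {(0,1)}

missing: thr0.a=0 thr0.b=1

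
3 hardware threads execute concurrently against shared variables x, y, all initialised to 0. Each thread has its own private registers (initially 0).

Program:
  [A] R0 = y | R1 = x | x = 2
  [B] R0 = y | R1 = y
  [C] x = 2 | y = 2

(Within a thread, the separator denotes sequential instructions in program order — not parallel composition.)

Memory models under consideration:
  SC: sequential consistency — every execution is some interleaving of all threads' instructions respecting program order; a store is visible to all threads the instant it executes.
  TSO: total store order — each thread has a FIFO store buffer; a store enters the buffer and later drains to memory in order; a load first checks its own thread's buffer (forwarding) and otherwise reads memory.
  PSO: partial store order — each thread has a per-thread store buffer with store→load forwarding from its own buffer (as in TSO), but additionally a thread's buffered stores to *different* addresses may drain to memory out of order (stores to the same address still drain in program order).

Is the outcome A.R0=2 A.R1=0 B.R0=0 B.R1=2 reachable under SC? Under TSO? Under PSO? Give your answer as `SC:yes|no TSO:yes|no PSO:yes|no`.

SC:no TSO:no PSO:yes

outcome vector order: (A.R0,A.R1,B.R0,B.R1)
under SC → <0 0 0 0>, <0 0 0 2>, <0 0 2 2>, <0 2 0 0>, <0 2 0 2>, <0 2 2 2>, <2 2 0 0>, <2 2 0 2>, <2 2 2 2>
under TSO → <0 0 0 0>, <0 0 0 2>, <0 0 2 2>, <0 2 0 0>, <0 2 0 2>, <0 2 2 2>, <2 2 0 0>, <2 2 0 2>, <2 2 2 2>
under PSO → <0 0 0 0>, <0 0 0 2>, <0 0 2 2>, <0 2 0 0>, <0 2 0 2>, <0 2 2 2>, <2 0 0 0>, <2 0 0 2>, <2 0 2 2>, <2 2 0 0>, <2 2 0 2>, <2 2 2 2>
target <2 0 0 2> ∈ {PSO}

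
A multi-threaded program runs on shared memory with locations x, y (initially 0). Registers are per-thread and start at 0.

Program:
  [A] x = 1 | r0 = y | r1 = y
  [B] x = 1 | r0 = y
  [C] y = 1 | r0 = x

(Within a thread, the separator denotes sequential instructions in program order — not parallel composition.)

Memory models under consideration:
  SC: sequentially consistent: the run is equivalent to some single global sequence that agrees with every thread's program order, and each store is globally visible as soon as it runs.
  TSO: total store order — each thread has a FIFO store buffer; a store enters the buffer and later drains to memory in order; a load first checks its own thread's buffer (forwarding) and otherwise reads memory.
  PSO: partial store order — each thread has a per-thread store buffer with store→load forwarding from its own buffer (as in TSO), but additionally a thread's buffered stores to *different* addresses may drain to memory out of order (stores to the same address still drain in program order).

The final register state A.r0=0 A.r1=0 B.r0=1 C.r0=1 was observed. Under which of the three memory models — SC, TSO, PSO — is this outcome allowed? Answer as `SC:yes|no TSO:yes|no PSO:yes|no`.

outcome vector order: (A.r0,A.r1,B.r0,C.r0)
under SC → 0001; 0011; 0101; 0111; 1101; 1110; 1111
under TSO → 0000; 0001; 0010; 0011; 0100; 0101; 0110; 0111; 1100; 1101; 1110; 1111
under PSO → 0000; 0001; 0010; 0011; 0100; 0101; 0110; 0111; 1100; 1101; 1110; 1111
target 0011 ∈ {SC,TSO,PSO}

SC:yes TSO:yes PSO:yes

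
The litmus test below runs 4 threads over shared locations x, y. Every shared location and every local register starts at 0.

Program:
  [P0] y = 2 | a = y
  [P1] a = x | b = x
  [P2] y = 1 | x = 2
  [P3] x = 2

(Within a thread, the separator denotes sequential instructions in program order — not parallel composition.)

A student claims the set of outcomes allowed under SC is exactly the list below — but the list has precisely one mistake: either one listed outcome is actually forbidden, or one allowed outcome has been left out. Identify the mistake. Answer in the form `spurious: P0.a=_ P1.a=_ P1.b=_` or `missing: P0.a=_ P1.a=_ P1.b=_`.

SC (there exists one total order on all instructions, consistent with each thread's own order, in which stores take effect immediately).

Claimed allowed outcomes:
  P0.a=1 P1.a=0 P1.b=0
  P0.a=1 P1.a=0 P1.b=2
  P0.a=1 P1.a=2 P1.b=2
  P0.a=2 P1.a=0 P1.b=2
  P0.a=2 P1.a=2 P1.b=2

outcome vector order: (P0.a,P1.a,P1.b)
SC: 6 outcomes — {100 102 122 200 202 222}
SC∖claimed = {200}

missing: P0.a=2 P1.a=0 P1.b=0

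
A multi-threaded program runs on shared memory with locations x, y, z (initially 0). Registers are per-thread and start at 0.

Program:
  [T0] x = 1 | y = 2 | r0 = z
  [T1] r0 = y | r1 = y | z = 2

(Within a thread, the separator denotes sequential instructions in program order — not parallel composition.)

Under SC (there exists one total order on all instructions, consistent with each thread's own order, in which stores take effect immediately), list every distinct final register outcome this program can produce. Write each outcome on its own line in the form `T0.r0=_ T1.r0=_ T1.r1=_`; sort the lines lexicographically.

outcome vector order: (T0.r0,T1.r0,T1.r1)
|SC outcomes| = 6

T0.r0=0 T1.r0=0 T1.r1=0
T0.r0=0 T1.r0=0 T1.r1=2
T0.r0=0 T1.r0=2 T1.r1=2
T0.r0=2 T1.r0=0 T1.r1=0
T0.r0=2 T1.r0=0 T1.r1=2
T0.r0=2 T1.r0=2 T1.r1=2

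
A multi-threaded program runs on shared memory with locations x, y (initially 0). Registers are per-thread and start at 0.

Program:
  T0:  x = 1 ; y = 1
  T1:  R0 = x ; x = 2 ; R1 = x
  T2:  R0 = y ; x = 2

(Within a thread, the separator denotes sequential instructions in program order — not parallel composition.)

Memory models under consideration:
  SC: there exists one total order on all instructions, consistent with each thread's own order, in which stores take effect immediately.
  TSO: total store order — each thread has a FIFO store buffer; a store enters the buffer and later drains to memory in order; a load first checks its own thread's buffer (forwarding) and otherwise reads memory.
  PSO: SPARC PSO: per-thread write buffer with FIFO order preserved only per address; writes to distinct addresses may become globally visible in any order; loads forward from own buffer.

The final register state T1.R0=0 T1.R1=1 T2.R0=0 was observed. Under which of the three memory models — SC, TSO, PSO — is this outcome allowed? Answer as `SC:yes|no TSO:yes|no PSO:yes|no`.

outcome vector order: (T1.R0,T1.R1,T2.R0)
SC (9): 010; 011; 020; 021; 120; 121; 210; 220; 221
TSO (9): 010; 011; 020; 021; 120; 121; 210; 220; 221
PSO (10): 010; 011; 020; 021; 120; 121; 210; 211; 220; 221
target 010 ∈ {SC,TSO,PSO}

SC:yes TSO:yes PSO:yes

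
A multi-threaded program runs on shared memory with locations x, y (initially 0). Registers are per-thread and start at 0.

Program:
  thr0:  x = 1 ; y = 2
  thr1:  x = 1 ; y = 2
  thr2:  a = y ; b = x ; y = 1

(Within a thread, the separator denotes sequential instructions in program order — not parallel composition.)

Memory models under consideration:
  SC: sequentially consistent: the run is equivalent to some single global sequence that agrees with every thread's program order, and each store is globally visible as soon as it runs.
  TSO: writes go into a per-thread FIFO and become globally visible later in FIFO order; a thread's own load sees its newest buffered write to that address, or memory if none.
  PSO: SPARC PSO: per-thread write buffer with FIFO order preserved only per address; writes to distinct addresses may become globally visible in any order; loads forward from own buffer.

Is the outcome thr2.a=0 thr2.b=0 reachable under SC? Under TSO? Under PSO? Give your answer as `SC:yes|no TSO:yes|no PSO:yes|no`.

SC:yes TSO:yes PSO:yes

outcome vector order: (thr2.a,thr2.b)
under SC → 0/0, 0/1, 2/1
under TSO → 0/0, 0/1, 2/1
under PSO → 0/0, 0/1, 2/0, 2/1
target 0/0 ∈ {SC,TSO,PSO}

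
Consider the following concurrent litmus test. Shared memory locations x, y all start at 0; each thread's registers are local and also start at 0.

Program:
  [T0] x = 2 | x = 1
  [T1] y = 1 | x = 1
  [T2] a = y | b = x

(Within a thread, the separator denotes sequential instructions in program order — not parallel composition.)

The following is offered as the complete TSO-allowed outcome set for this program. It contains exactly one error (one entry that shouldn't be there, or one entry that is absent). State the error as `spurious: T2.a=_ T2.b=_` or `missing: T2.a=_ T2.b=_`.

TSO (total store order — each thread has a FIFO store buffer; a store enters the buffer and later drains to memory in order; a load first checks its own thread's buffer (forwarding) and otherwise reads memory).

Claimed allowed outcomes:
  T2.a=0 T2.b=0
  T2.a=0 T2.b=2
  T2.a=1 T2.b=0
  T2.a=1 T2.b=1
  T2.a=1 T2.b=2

outcome vector order: (T2.a,T2.b)
TSO: 6 outcomes — {0/0; 0/1; 0/2; 1/0; 1/1; 1/2}
TSO∖claimed = {0/1}

missing: T2.a=0 T2.b=1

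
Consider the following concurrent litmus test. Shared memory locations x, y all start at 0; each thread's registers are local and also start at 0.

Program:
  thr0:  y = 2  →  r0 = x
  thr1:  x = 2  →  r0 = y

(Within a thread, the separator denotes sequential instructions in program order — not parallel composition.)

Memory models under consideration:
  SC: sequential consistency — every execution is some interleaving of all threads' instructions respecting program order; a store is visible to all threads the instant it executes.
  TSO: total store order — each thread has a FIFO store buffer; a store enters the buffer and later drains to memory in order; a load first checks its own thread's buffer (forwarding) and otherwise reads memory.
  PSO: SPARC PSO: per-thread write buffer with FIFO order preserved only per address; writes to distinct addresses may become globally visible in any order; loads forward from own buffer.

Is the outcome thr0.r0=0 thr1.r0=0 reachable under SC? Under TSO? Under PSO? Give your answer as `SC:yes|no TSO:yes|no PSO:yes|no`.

SC:no TSO:yes PSO:yes

outcome vector order: (thr0.r0,thr1.r0)
under SC → <0 2> <2 0> <2 2>
under TSO → <0 0> <0 2> <2 0> <2 2>
under PSO → <0 0> <0 2> <2 0> <2 2>
target <0 0> ∈ {TSO,PSO}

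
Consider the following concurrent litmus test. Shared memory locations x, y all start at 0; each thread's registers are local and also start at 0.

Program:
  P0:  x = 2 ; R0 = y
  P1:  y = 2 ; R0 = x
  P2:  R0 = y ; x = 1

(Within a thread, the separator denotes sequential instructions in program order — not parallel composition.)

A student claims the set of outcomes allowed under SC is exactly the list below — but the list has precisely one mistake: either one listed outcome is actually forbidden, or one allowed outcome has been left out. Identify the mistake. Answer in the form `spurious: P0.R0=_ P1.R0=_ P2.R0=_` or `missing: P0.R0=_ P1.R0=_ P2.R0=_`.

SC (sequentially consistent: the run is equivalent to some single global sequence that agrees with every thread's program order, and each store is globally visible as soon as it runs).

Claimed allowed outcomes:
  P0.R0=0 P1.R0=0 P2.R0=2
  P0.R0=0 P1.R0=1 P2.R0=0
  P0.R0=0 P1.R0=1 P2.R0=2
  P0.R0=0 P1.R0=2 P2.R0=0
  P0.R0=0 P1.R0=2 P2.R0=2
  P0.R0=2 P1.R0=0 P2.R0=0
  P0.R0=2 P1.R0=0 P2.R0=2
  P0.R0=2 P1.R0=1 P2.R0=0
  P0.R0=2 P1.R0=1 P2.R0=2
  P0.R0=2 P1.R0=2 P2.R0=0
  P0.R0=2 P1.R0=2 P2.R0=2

spurious: P0.R0=0 P1.R0=0 P2.R0=2

outcome vector order: (P0.R0,P1.R0,P2.R0)
under SC → (0,1,0); (0,1,2); (0,2,0); (0,2,2); (2,0,0); (2,0,2); (2,1,0); (2,1,2); (2,2,0); (2,2,2)
claimed∖SC = {(0,0,2)}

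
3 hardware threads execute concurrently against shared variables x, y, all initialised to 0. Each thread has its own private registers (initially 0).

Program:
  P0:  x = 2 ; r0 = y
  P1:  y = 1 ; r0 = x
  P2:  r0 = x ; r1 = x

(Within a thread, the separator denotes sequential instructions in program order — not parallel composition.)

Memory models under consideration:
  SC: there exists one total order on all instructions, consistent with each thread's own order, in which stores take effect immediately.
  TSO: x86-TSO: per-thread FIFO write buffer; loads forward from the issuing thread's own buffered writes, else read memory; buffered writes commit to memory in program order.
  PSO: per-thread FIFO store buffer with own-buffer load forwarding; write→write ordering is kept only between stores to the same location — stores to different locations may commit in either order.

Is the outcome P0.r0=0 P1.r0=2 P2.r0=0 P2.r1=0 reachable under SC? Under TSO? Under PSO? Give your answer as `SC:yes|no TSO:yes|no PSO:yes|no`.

SC:yes TSO:yes PSO:yes

outcome vector order: (P0.r0,P1.r0,P2.r0,P2.r1)
under SC → (0,2,0,0), (0,2,0,2), (0,2,2,2), (1,0,0,0), (1,0,0,2), (1,0,2,2), (1,2,0,0), (1,2,0,2), (1,2,2,2)
under TSO → (0,0,0,0), (0,0,0,2), (0,0,2,2), (0,2,0,0), (0,2,0,2), (0,2,2,2), (1,0,0,0), (1,0,0,2), (1,0,2,2), (1,2,0,0), (1,2,0,2), (1,2,2,2)
under PSO → (0,0,0,0), (0,0,0,2), (0,0,2,2), (0,2,0,0), (0,2,0,2), (0,2,2,2), (1,0,0,0), (1,0,0,2), (1,0,2,2), (1,2,0,0), (1,2,0,2), (1,2,2,2)
target (0,2,0,0) ∈ {SC,TSO,PSO}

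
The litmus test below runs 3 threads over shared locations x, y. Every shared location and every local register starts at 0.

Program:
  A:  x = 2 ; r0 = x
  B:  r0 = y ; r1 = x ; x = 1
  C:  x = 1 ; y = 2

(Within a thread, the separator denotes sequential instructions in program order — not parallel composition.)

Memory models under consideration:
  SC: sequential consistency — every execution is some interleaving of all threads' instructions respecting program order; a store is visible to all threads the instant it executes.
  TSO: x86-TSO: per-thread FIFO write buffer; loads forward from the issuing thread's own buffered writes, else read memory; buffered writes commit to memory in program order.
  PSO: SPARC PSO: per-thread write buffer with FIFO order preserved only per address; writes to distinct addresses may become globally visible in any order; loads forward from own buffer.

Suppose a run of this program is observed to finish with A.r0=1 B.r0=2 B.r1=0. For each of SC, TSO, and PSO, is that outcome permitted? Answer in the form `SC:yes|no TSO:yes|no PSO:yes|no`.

outcome vector order: (A.r0,B.r0,B.r1)
SC (10): (1,0,0) (1,0,1) (1,0,2) (1,2,1) (1,2,2) (2,0,0) (2,0,1) (2,0,2) (2,2,1) (2,2,2)
TSO (10): (1,0,0) (1,0,1) (1,0,2) (1,2,1) (1,2,2) (2,0,0) (2,0,1) (2,0,2) (2,2,1) (2,2,2)
PSO (12): (1,0,0) (1,0,1) (1,0,2) (1,2,0) (1,2,1) (1,2,2) (2,0,0) (2,0,1) (2,0,2) (2,2,0) (2,2,1) (2,2,2)
target (1,2,0) ∈ {PSO}

SC:no TSO:no PSO:yes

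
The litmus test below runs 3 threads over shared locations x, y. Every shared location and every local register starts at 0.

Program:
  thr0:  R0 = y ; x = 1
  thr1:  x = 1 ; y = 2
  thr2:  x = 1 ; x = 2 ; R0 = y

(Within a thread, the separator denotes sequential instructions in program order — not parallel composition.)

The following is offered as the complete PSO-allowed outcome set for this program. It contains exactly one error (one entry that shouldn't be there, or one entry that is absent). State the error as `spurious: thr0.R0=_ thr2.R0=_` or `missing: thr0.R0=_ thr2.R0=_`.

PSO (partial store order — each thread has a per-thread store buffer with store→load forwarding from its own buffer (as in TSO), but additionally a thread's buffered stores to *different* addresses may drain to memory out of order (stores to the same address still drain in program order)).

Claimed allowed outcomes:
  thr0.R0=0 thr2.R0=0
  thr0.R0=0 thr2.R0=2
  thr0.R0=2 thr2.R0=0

outcome vector order: (thr0.R0,thr2.R0)
PSO: 4 outcomes — {00 02 20 22}
PSO∖claimed = {22}

missing: thr0.R0=2 thr2.R0=2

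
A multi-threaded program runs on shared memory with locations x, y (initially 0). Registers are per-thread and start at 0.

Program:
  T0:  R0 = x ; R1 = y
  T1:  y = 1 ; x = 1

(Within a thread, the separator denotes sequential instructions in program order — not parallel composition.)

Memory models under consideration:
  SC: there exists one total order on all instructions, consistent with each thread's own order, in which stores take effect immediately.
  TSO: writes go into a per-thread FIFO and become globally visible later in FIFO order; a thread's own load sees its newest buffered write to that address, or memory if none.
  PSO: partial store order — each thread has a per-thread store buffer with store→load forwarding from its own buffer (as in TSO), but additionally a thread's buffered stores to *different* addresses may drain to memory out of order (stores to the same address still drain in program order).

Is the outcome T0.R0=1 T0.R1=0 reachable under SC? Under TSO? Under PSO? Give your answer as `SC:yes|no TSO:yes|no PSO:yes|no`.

SC:no TSO:no PSO:yes

outcome vector order: (T0.R0,T0.R1)
SC (3): 0/0; 0/1; 1/1
TSO (3): 0/0; 0/1; 1/1
PSO (4): 0/0; 0/1; 1/0; 1/1
target 1/0 ∈ {PSO}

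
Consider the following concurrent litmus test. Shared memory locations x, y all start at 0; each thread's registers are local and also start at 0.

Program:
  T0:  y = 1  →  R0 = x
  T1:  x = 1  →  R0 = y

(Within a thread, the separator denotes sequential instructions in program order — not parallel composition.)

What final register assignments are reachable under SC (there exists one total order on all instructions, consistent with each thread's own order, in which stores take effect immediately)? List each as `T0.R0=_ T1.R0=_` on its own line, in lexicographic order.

outcome vector order: (T0.R0,T1.R0)
|SC outcomes| = 3

T0.R0=0 T1.R0=1
T0.R0=1 T1.R0=0
T0.R0=1 T1.R0=1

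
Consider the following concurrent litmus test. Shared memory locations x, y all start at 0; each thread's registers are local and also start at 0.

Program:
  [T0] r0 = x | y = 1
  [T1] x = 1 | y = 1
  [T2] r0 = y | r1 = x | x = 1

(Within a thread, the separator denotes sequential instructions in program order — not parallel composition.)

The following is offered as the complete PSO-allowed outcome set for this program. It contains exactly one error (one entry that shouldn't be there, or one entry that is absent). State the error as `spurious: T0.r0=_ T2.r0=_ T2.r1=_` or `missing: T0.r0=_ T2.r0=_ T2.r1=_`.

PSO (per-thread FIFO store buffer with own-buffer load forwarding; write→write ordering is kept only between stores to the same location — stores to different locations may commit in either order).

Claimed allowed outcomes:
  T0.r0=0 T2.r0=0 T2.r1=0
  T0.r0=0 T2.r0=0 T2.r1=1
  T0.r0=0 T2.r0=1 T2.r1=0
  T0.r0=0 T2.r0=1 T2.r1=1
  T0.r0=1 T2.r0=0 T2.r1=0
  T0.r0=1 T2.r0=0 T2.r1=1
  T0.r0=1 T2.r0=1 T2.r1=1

missing: T0.r0=1 T2.r0=1 T2.r1=0

outcome vector order: (T0.r0,T2.r0,T2.r1)
PSO: 8 outcomes — {(0,0,0) (0,0,1) (0,1,0) (0,1,1) (1,0,0) (1,0,1) (1,1,0) (1,1,1)}
PSO∖claimed = {(1,1,0)}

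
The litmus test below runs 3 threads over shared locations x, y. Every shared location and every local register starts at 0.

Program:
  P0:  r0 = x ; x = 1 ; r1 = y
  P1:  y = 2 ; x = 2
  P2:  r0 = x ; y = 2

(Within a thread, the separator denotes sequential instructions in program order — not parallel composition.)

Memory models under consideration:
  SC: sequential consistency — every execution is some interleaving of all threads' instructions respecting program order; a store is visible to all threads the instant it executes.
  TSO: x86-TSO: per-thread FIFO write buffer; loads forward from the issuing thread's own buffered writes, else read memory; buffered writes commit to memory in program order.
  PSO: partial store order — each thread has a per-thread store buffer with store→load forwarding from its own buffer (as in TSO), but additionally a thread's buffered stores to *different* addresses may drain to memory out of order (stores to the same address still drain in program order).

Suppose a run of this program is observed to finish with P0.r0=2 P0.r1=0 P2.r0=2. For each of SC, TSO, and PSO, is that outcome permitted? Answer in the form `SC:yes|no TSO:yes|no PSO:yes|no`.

outcome vector order: (P0.r0,P0.r1,P2.r0)
SC (9): 000; 001; 002; 020; 021; 022; 220; 221; 222
TSO (9): 000; 001; 002; 020; 021; 022; 220; 221; 222
PSO (12): 000; 001; 002; 020; 021; 022; 200; 201; 202; 220; 221; 222
target 202 ∈ {PSO}

SC:no TSO:no PSO:yes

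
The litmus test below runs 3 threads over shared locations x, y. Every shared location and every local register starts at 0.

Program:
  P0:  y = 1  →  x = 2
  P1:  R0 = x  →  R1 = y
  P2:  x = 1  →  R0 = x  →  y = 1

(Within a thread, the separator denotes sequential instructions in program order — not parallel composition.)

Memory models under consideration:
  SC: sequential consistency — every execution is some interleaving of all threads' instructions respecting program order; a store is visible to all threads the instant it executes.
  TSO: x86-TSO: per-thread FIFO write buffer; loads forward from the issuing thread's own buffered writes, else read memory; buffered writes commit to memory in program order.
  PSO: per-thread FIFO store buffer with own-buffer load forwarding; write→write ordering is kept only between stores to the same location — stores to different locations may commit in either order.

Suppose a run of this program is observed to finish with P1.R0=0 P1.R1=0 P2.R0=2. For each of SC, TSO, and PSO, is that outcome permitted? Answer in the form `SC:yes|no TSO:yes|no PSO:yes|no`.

SC:yes TSO:yes PSO:yes

outcome vector order: (P1.R0,P1.R1,P2.R0)
SC: 10 outcomes — {0/0/1; 0/0/2; 0/1/1; 0/1/2; 1/0/1; 1/0/2; 1/1/1; 1/1/2; 2/1/1; 2/1/2}
TSO: 10 outcomes — {0/0/1; 0/0/2; 0/1/1; 0/1/2; 1/0/1; 1/0/2; 1/1/1; 1/1/2; 2/1/1; 2/1/2}
PSO: 12 outcomes — {0/0/1; 0/0/2; 0/1/1; 0/1/2; 1/0/1; 1/0/2; 1/1/1; 1/1/2; 2/0/1; 2/0/2; 2/1/1; 2/1/2}
target 0/0/2 ∈ {SC,TSO,PSO}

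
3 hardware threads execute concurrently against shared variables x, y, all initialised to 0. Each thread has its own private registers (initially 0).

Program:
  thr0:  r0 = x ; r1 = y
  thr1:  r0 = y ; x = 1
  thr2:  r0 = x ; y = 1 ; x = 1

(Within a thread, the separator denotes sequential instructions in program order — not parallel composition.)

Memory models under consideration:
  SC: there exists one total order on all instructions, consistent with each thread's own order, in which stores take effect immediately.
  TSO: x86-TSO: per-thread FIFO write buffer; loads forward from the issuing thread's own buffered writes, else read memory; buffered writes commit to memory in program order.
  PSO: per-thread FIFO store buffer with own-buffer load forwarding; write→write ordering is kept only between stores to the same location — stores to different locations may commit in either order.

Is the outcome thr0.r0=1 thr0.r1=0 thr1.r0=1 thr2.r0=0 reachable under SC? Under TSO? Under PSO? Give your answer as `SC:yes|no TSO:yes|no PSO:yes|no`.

SC:no TSO:no PSO:yes

outcome vector order: (thr0.r0,thr0.r1,thr1.r0,thr2.r0)
SC (11): 0000; 0001; 0010; 0100; 0101; 0110; 1000; 1001; 1100; 1101; 1110
TSO (11): 0000; 0001; 0010; 0100; 0101; 0110; 1000; 1001; 1100; 1101; 1110
PSO (12): 0000; 0001; 0010; 0100; 0101; 0110; 1000; 1001; 1010; 1100; 1101; 1110
target 1010 ∈ {PSO}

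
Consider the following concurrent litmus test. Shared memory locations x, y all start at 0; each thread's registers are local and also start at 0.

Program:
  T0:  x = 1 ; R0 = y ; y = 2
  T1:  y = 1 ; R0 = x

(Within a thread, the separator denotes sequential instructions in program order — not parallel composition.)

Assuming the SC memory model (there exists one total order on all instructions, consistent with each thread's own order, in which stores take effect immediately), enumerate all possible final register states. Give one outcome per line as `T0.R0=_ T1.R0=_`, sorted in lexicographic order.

outcome vector order: (T0.R0,T1.R0)
|SC outcomes| = 3

T0.R0=0 T1.R0=1
T0.R0=1 T1.R0=0
T0.R0=1 T1.R0=1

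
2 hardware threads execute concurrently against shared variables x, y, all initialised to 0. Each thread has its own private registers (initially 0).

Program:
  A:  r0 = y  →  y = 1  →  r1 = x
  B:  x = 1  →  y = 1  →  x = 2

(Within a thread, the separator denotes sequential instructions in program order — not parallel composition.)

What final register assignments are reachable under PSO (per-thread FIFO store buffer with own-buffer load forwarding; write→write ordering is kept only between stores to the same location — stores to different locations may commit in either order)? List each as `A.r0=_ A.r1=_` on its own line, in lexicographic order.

A.r0=0 A.r1=0
A.r0=0 A.r1=1
A.r0=0 A.r1=2
A.r0=1 A.r1=0
A.r0=1 A.r1=1
A.r0=1 A.r1=2

outcome vector order: (A.r0,A.r1)
|PSO outcomes| = 6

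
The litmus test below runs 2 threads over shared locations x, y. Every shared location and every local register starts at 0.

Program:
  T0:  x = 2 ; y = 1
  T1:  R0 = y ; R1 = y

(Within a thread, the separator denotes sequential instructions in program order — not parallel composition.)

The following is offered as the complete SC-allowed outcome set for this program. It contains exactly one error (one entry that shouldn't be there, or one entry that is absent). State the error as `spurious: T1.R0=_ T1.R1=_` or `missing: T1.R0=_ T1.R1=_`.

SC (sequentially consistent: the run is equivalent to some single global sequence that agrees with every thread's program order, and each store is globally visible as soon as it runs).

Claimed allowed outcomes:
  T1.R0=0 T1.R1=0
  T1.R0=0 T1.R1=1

outcome vector order: (T1.R0,T1.R1)
SC (3): 0/0, 0/1, 1/1
SC∖claimed = {1/1}

missing: T1.R0=1 T1.R1=1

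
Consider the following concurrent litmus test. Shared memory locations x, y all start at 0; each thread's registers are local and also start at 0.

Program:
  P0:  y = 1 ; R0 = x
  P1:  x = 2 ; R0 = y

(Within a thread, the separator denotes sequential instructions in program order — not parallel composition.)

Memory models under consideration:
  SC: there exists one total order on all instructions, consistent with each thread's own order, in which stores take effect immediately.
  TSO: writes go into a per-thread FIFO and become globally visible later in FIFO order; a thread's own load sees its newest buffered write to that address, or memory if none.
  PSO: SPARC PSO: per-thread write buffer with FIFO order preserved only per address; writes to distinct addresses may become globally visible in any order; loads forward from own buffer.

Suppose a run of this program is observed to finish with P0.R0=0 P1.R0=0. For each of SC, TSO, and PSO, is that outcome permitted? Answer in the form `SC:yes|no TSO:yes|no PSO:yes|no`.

outcome vector order: (P0.R0,P1.R0)
SC (3): (0,1); (2,0); (2,1)
TSO (4): (0,0); (0,1); (2,0); (2,1)
PSO (4): (0,0); (0,1); (2,0); (2,1)
target (0,0) ∈ {TSO,PSO}

SC:no TSO:yes PSO:yes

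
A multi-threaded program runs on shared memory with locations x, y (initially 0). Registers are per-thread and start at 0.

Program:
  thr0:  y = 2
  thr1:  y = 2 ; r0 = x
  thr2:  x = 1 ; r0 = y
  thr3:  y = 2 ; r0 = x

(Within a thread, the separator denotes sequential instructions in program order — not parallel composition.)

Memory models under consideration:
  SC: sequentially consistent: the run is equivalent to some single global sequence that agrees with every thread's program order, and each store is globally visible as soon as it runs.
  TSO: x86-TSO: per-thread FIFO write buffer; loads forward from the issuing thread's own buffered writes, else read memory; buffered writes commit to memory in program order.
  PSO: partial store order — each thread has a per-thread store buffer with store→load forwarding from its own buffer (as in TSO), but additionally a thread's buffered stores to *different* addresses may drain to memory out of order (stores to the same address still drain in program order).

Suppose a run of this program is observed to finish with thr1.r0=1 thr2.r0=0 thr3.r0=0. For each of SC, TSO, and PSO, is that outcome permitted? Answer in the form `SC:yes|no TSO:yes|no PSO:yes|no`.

SC:no TSO:yes PSO:yes

outcome vector order: (thr1.r0,thr2.r0,thr3.r0)
under SC → 020, 021, 101, 120, 121
under TSO → 000, 001, 020, 021, 100, 101, 120, 121
under PSO → 000, 001, 020, 021, 100, 101, 120, 121
target 100 ∈ {TSO,PSO}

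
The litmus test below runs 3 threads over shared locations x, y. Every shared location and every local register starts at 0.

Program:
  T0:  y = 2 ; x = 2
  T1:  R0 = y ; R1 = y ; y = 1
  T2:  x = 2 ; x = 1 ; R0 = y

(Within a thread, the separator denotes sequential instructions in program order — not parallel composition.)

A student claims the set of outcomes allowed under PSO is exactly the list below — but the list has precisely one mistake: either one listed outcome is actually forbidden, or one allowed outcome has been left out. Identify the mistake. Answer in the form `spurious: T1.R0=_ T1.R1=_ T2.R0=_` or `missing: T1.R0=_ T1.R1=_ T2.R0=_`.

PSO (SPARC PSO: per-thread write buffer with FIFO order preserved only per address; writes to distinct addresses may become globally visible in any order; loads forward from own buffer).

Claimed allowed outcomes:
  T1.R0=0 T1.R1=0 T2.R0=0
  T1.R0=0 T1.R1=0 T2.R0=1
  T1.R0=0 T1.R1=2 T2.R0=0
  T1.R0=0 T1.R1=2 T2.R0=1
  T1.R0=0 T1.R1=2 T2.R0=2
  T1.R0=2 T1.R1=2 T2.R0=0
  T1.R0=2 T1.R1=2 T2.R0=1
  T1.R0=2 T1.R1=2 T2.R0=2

missing: T1.R0=0 T1.R1=0 T2.R0=2

outcome vector order: (T1.R0,T1.R1,T2.R0)
under PSO → (0,0,0) (0,0,1) (0,0,2) (0,2,0) (0,2,1) (0,2,2) (2,2,0) (2,2,1) (2,2,2)
PSO∖claimed = {(0,0,2)}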